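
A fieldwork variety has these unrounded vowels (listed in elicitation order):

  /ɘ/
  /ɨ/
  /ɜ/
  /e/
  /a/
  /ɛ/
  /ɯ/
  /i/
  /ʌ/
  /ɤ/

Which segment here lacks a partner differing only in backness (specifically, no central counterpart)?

/a/

High: /i/ ~ /ɨ/ ~ /ɯ/
High-mid: /e/ ~ /ɘ/ ~ /ɤ/
Low-mid: /ɛ/ ~ /ɜ/ ~ /ʌ/
Low: only /a/ (front); no central partner.
So /a/ is the unpaired segment.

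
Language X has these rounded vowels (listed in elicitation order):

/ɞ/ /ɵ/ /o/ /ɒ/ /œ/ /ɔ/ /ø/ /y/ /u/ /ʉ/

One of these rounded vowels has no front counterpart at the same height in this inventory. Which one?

High: /y/ ~ /ʉ/ ~ /u/
High-mid: /ø/ ~ /ɵ/ ~ /o/
Low-mid: /œ/ ~ /ɞ/ ~ /ɔ/
Low: only /ɒ/ (back); no front partner.
So /ɒ/ is the unpaired segment.

/ɒ/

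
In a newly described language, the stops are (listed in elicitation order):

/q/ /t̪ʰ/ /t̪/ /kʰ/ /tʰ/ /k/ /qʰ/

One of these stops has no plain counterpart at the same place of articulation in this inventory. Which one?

/tʰ/

Dental: /t̪/ ~ /t̪ʰ/
Velar: /k/ ~ /kʰ/
Uvular: /q/ ~ /qʰ/
Alveolar: only /tʰ/ (aspirated); no plain partner.
So /tʰ/ is the unpaired segment.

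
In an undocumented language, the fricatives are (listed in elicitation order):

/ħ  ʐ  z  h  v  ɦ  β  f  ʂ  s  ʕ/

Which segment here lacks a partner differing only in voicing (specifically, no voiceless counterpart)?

Labiodental: /f/ ~ /v/
Alveolar: /s/ ~ /z/
Retroflex: /ʂ/ ~ /ʐ/
Pharyngeal: /ħ/ ~ /ʕ/
Glottal: /h/ ~ /ɦ/
Bilabial: only /β/ (voiced); no voiceless partner.
So /β/ is the unpaired segment.

/β/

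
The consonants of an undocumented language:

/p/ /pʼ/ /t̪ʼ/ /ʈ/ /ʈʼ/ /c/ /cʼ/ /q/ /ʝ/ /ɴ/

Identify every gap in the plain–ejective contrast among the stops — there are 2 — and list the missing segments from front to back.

place of articulation  plain     ejective
bilabial          p         pʼ      
dental            —         t̪ʼ     
retroflex         ʈ         ʈʼ      
palatal           c         cʼ      
uvular            q         —       
Gaps, from front to back: dental lacks plain (/t̪/); uvular lacks ejective (/qʼ/).

/t̪/, /qʼ/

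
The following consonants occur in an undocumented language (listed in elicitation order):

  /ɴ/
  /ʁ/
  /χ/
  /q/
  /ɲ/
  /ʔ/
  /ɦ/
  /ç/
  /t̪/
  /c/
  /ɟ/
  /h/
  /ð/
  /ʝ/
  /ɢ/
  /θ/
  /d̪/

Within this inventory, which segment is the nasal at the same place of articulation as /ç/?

/ç/ is a voiceless palatal fricative.
The nasal at the same place is a palatal nasal — in this inventory, /ɲ/.

/ɲ/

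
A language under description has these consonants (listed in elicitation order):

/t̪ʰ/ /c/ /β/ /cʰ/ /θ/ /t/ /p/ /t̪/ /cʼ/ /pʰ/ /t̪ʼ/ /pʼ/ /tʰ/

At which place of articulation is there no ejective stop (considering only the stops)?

alveolar

bilabial: plain /p/, aspirated /pʰ/, ejective /pʼ/.
dental: plain /t̪/, aspirated /t̪ʰ/, ejective /t̪ʼ/.
alveolar: plain /t/, aspirated /tʰ/, ejective —.
palatal: plain /c/, aspirated /cʰ/, ejective /cʼ/.
Every place of articulation has an ejective member except alveolar, where /tʼ/ would be expected.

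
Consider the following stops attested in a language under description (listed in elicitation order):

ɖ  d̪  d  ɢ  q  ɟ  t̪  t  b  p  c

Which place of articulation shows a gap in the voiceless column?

retroflex

Voiceless: /p/ (bilabial), /t̪/ (dental), /t/ (alveolar), /c/ (palatal), /q/ (uvular).
Voiced: /b/ (bilabial), /d̪/ (dental), /d/ (alveolar), /ɖ/ (retroflex), /ɟ/ (palatal), /ɢ/ (uvular).
Every place of articulation has a voiceless member except retroflex, where /ʈ/ would be expected.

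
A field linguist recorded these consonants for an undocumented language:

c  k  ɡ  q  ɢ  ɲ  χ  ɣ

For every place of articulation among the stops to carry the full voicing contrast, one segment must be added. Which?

palatal: voiceless /c/, voiced —.
velar: voiceless /k/, voiced /ɡ/.
uvular: voiceless /q/, voiced /ɢ/.
The palatal row has no voiced member, so the gap is the voiced palatal stop /ɟ/.

/ɟ/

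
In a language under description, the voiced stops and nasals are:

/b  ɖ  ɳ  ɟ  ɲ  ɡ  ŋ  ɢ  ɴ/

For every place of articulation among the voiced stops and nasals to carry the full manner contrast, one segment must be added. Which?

Oral stop: /b/ (bilabial), /ɖ/ (retroflex), /ɟ/ (palatal), /ɡ/ (velar), /ɢ/ (uvular).
Nasal: /ɳ/ (retroflex), /ɲ/ (palatal), /ŋ/ (velar), /ɴ/ (uvular).
The bilabial row has no nasal member, so the gap is the bilabial nasal /m/.

/m/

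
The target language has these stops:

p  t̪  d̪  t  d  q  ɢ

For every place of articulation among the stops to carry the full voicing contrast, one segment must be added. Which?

/b/

place of articulation  voiceless  voiced  
bilabial          p         —       
dental            t̪        d̪      
alveolar          t         d       
uvular            q         ɢ       
The bilabial row has no voiced member, so the gap is the voiced bilabial stop /b/.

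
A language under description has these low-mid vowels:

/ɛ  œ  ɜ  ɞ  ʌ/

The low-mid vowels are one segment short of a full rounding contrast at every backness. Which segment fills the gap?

/ɔ/

front: unrounded /ɛ/, rounded /œ/.
central: unrounded /ɜ/, rounded /ɞ/.
back: unrounded /ʌ/, rounded —.
The back row has no rounded member, so the gap is the back rounded vowel /ɔ/.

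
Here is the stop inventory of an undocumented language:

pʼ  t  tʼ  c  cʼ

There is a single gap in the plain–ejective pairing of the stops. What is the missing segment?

/p/

bilabial: plain —, ejective /pʼ/.
alveolar: plain /t/, ejective /tʼ/.
palatal: plain /c/, ejective /cʼ/.
The bilabial row has no plain member, so the gap is the plain bilabial stop /p/.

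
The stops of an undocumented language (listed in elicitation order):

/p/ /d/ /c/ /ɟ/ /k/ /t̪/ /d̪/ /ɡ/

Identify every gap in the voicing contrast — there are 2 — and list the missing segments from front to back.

/b/, /t/

bilabial: voiceless /p/, voiced —.
dental: voiceless /t̪/, voiced /d̪/.
alveolar: voiceless —, voiced /d/.
palatal: voiceless /c/, voiced /ɟ/.
velar: voiceless /k/, voiced /ɡ/.
Gaps, from front to back: bilabial lacks voiced (/b/); alveolar lacks voiceless (/t/).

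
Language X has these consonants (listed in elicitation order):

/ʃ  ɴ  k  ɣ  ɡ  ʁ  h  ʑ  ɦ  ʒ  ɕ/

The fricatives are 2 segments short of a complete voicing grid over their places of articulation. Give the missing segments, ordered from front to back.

/x/, /χ/

postalveolar: voiceless /ʃ/, voiced /ʒ/.
alveolo-palatal: voiceless /ɕ/, voiced /ʑ/.
velar: voiceless —, voiced /ɣ/.
uvular: voiceless —, voiced /ʁ/.
glottal: voiceless /h/, voiced /ɦ/.
Gaps, from front to back: velar lacks voiceless (/x/); uvular lacks voiceless (/χ/).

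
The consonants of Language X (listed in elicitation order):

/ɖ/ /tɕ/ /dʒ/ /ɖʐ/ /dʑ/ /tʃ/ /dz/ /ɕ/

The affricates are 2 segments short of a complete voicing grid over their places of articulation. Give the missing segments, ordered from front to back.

alveolar: voiceless —, voiced /dz/.
postalveolar: voiceless /tʃ/, voiced /dʒ/.
retroflex: voiceless —, voiced /ɖʐ/.
alveolo-palatal: voiceless /tɕ/, voiced /dʑ/.
Gaps, from front to back: alveolar lacks voiceless (/ts/); retroflex lacks voiceless (/ʈʂ/).

/ts/, /ʈʂ/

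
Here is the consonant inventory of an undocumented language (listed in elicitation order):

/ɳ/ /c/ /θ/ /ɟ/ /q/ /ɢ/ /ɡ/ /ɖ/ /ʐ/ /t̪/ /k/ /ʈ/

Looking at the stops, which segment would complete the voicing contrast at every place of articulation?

Voiceless: /t̪/ (dental), /ʈ/ (retroflex), /c/ (palatal), /k/ (velar), /q/ (uvular).
Voiced: /ɖ/ (retroflex), /ɟ/ (palatal), /ɡ/ (velar), /ɢ/ (uvular).
The dental row has no voiced member, so the gap is the voiced dental stop /d̪/.

/d̪/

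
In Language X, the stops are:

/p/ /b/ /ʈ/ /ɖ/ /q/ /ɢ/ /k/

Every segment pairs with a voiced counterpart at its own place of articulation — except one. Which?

Bilabial: /p/ ~ /b/
Retroflex: /ʈ/ ~ /ɖ/
Uvular: /q/ ~ /ɢ/
Velar: only /k/ (voiceless); no voiced partner.
So /k/ is the unpaired segment.

/k/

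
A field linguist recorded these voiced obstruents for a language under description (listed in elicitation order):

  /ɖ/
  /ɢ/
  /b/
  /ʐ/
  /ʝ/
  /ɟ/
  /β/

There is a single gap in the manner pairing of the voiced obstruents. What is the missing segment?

/ʁ/

bilabial: stop /b/, fricative /β/.
retroflex: stop /ɖ/, fricative /ʐ/.
palatal: stop /ɟ/, fricative /ʝ/.
uvular: stop /ɢ/, fricative —.
The uvular row has no fricative member, so the gap is the uvular fricative /ʁ/.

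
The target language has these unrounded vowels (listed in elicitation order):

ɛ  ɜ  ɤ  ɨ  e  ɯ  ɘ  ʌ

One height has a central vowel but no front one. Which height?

high

height            front     central   back    
high              —         ɨ         ɯ       
high-mid          e         ɘ         ɤ       
low-mid           ɛ         ɜ         ʌ       
Every height has a front member except high, where /i/ would be expected.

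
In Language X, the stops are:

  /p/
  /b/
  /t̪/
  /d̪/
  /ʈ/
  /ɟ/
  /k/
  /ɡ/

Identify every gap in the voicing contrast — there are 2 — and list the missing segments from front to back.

/ɖ/, /c/

bilabial: voiceless /p/, voiced /b/.
dental: voiceless /t̪/, voiced /d̪/.
retroflex: voiceless /ʈ/, voiced —.
palatal: voiceless —, voiced /ɟ/.
velar: voiceless /k/, voiced /ɡ/.
Gaps, from front to back: retroflex lacks voiced (/ɖ/); palatal lacks voiceless (/c/).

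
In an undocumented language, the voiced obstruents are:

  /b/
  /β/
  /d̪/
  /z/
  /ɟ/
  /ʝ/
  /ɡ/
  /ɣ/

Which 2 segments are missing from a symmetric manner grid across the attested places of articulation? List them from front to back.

Stop: /b/ (bilabial), /d̪/ (dental), /ɟ/ (palatal), /ɡ/ (velar).
Fricative: /β/ (bilabial), /z/ (alveolar), /ʝ/ (palatal), /ɣ/ (velar).
Gaps, from front to back: dental lacks fricative (/ð/); alveolar lacks stop (/d/).

/ð/, /d/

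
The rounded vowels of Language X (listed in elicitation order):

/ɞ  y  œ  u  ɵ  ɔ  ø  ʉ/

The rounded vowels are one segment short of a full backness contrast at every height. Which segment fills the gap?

/o/

Front: /y/ (high), /ø/ (high-mid), /œ/ (low-mid).
Central: /ʉ/ (high), /ɵ/ (high-mid), /ɞ/ (low-mid).
Back: /u/ (high), /ɔ/ (low-mid).
The high-mid row has no back member, so the gap is the high-mid back rounded vowel /o/.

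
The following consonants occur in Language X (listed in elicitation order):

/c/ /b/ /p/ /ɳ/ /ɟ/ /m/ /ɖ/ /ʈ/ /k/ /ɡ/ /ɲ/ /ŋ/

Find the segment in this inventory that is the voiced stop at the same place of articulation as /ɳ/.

/ɳ/ is a retroflex nasal.
The voiced stop at the same place is a voiced retroflex stop — in this inventory, /ɖ/.

/ɖ/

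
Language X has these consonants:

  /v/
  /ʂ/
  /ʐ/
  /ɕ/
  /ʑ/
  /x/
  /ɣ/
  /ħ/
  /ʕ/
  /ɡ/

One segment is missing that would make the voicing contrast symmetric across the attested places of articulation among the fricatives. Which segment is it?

labiodental: voiceless —, voiced /v/.
retroflex: voiceless /ʂ/, voiced /ʐ/.
alveolo-palatal: voiceless /ɕ/, voiced /ʑ/.
velar: voiceless /x/, voiced /ɣ/.
pharyngeal: voiceless /ħ/, voiced /ʕ/.
The labiodental row has no voiceless member, so the gap is the voiceless labiodental fricative /f/.

/f/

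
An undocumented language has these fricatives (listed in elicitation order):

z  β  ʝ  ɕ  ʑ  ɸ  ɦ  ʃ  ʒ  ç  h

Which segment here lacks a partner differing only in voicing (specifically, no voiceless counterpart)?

Bilabial: /ɸ/ ~ /β/
Postalveolar: /ʃ/ ~ /ʒ/
Alveolo-palatal: /ɕ/ ~ /ʑ/
Palatal: /ç/ ~ /ʝ/
Glottal: /h/ ~ /ɦ/
Alveolar: only /z/ (voiced); no voiceless partner.
So /z/ is the unpaired segment.

/z/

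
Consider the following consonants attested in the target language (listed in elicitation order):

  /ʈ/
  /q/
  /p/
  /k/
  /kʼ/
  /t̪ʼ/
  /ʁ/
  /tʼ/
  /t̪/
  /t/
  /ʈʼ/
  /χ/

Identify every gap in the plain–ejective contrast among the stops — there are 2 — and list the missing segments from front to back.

/pʼ/, /qʼ/

Plain: /p/ (bilabial), /t̪/ (dental), /t/ (alveolar), /ʈ/ (retroflex), /k/ (velar), /q/ (uvular).
Ejective: /t̪ʼ/ (dental), /tʼ/ (alveolar), /ʈʼ/ (retroflex), /kʼ/ (velar).
Gaps, from front to back: bilabial lacks ejective (/pʼ/); uvular lacks ejective (/qʼ/).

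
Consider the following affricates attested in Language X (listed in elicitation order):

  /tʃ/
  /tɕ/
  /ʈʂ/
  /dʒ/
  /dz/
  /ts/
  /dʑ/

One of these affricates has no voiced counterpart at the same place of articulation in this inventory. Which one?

/ʈʂ/

Alveolar: /ts/ ~ /dz/
Postalveolar: /tʃ/ ~ /dʒ/
Alveolo-palatal: /tɕ/ ~ /dʑ/
Retroflex: only /ʈʂ/ (voiceless); no voiced partner.
So /ʈʂ/ is the unpaired segment.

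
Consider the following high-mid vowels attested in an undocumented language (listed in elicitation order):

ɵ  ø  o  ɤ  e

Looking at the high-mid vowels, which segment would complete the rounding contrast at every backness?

front: unrounded /e/, rounded /ø/.
central: unrounded —, rounded /ɵ/.
back: unrounded /ɤ/, rounded /o/.
The central row has no unrounded member, so the gap is the central unrounded vowel /ɘ/.

/ɘ/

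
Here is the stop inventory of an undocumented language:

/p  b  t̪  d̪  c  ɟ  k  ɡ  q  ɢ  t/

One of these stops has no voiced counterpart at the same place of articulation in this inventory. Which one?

Bilabial: /p/ ~ /b/
Dental: /t̪/ ~ /d̪/
Palatal: /c/ ~ /ɟ/
Velar: /k/ ~ /ɡ/
Uvular: /q/ ~ /ɢ/
Alveolar: only /t/ (voiceless); no voiced partner.
So /t/ is the unpaired segment.

/t/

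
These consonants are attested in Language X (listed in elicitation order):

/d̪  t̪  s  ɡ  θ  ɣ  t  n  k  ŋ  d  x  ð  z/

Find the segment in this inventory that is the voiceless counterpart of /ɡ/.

/k/

/ɡ/ is a voiced velar stop.
The voiceless counterpart is a voiceless velar stop — in this inventory, /k/.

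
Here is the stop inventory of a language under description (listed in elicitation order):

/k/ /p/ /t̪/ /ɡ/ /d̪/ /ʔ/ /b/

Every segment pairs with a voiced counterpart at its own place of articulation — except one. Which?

/ʔ/

Bilabial: /p/ ~ /b/
Dental: /t̪/ ~ /d̪/
Velar: /k/ ~ /ɡ/
Glottal: only /ʔ/ (voiceless); no voiced partner.
So /ʔ/ is the unpaired segment.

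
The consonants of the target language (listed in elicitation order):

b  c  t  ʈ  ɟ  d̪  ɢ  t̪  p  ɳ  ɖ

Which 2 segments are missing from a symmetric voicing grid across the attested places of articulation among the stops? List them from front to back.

/d/, /q/

place of articulation  voiceless  voiced  
bilabial          p         b       
dental            t̪        d̪      
alveolar          t         —       
retroflex         ʈ         ɖ       
palatal           c         ɟ       
uvular            —         ɢ       
Gaps, from front to back: alveolar lacks voiced (/d/); uvular lacks voiceless (/q/).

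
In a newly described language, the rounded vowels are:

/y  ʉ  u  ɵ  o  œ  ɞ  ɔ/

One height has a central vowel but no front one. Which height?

high-mid

high: front /y/, central /ʉ/, back /u/.
high-mid: front —, central /ɵ/, back /o/.
low-mid: front /œ/, central /ɞ/, back /ɔ/.
Every height has a front member except high-mid, where /ø/ would be expected.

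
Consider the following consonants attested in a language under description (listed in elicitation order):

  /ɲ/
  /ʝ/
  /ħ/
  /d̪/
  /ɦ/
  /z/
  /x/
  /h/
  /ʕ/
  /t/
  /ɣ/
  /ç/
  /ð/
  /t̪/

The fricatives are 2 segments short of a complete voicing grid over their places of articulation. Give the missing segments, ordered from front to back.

dental: voiceless —, voiced /ð/.
alveolar: voiceless —, voiced /z/.
palatal: voiceless /ç/, voiced /ʝ/.
velar: voiceless /x/, voiced /ɣ/.
pharyngeal: voiceless /ħ/, voiced /ʕ/.
glottal: voiceless /h/, voiced /ɦ/.
Gaps, from front to back: dental lacks voiceless (/θ/); alveolar lacks voiceless (/s/).

/θ/, /s/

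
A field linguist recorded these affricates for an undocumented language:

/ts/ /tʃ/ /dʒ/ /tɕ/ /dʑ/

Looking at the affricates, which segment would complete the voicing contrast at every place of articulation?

/dz/

Voiceless: /ts/ (alveolar), /tʃ/ (postalveolar), /tɕ/ (alveolo-palatal).
Voiced: /dʒ/ (postalveolar), /dʑ/ (alveolo-palatal).
The alveolar row has no voiced member, so the gap is the voiced alveolar affricate /dz/.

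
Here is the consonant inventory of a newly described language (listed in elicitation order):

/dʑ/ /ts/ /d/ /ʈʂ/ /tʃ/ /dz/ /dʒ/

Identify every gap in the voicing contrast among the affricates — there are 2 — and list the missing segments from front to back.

/ɖʐ/, /tɕ/

alveolar: voiceless /ts/, voiced /dz/.
postalveolar: voiceless /tʃ/, voiced /dʒ/.
retroflex: voiceless /ʈʂ/, voiced —.
alveolo-palatal: voiceless —, voiced /dʑ/.
Gaps, from front to back: retroflex lacks voiced (/ɖʐ/); alveolo-palatal lacks voiceless (/tɕ/).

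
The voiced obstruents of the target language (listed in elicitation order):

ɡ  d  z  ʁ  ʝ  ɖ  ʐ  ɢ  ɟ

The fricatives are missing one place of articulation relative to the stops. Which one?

Stop: /d/ (alveolar), /ɖ/ (retroflex), /ɟ/ (palatal), /ɡ/ (velar), /ɢ/ (uvular).
Fricative: /z/ (alveolar), /ʐ/ (retroflex), /ʝ/ (palatal), /ʁ/ (uvular).
Every place of articulation has a fricative member except velar, where /ɣ/ would be expected.

velar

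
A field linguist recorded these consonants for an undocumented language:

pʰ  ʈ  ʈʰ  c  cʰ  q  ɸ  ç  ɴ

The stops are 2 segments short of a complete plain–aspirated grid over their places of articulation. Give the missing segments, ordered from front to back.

/p/, /qʰ/

Plain: /ʈ/ (retroflex), /c/ (palatal), /q/ (uvular).
Aspirated: /pʰ/ (bilabial), /ʈʰ/ (retroflex), /cʰ/ (palatal).
Gaps, from front to back: bilabial lacks plain (/p/); uvular lacks aspirated (/qʰ/).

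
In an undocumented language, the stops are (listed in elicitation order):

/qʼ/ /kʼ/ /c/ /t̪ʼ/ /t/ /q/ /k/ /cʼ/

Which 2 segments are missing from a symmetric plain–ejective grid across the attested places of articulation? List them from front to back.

/t̪/, /tʼ/

Plain: /t/ (alveolar), /c/ (palatal), /k/ (velar), /q/ (uvular).
Ejective: /t̪ʼ/ (dental), /cʼ/ (palatal), /kʼ/ (velar), /qʼ/ (uvular).
Gaps, from front to back: dental lacks plain (/t̪/); alveolar lacks ejective (/tʼ/).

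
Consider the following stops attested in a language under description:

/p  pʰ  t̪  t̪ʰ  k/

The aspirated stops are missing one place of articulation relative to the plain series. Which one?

velar

bilabial: plain /p/, aspirated /pʰ/.
dental: plain /t̪/, aspirated /t̪ʰ/.
velar: plain /k/, aspirated —.
Every place of articulation has an aspirated member except velar, where /kʰ/ would be expected.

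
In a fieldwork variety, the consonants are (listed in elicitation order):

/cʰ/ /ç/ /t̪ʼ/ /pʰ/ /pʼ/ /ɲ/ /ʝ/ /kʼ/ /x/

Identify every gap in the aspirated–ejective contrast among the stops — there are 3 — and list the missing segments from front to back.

Aspirated: /pʰ/ (bilabial), /cʰ/ (palatal).
Ejective: /pʼ/ (bilabial), /t̪ʼ/ (dental), /kʼ/ (velar).
Gaps, from front to back: dental lacks aspirated (/t̪ʰ/); palatal lacks ejective (/cʼ/); velar lacks aspirated (/kʰ/).

/t̪ʰ/, /cʼ/, /kʰ/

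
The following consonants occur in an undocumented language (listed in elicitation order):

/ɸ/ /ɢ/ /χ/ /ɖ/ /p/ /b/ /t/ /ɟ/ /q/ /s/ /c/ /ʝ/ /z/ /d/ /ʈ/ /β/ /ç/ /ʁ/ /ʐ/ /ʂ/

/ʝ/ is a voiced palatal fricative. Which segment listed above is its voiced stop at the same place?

The voiced stop at the same place is a voiced palatal stop — in this inventory, /ɟ/.

/ɟ/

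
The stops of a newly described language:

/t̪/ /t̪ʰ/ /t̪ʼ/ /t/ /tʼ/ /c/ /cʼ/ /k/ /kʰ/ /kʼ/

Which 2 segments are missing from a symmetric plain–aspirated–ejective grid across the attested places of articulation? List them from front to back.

/tʰ/, /cʰ/

dental: plain /t̪/, aspirated /t̪ʰ/, ejective /t̪ʼ/.
alveolar: plain /t/, aspirated —, ejective /tʼ/.
palatal: plain /c/, aspirated —, ejective /cʼ/.
velar: plain /k/, aspirated /kʰ/, ejective /kʼ/.
Gaps, from front to back: alveolar lacks aspirated (/tʰ/); palatal lacks aspirated (/cʰ/).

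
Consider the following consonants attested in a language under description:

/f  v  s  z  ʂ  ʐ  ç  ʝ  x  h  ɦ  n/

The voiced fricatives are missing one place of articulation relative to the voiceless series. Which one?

labiodental: voiceless /f/, voiced /v/.
alveolar: voiceless /s/, voiced /z/.
retroflex: voiceless /ʂ/, voiced /ʐ/.
palatal: voiceless /ç/, voiced /ʝ/.
velar: voiceless /x/, voiced —.
glottal: voiceless /h/, voiced /ɦ/.
Every place of articulation has a voiced member except velar, where /ɣ/ would be expected.

velar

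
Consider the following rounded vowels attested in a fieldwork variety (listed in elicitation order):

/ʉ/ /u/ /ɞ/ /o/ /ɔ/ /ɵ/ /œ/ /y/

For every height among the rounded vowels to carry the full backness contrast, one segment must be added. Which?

height            front     central   back    
high              y         ʉ         u       
high-mid          —         ɵ         o       
low-mid           œ         ɞ         ɔ       
The high-mid row has no front member, so the gap is the high-mid front rounded vowel /ø/.

/ø/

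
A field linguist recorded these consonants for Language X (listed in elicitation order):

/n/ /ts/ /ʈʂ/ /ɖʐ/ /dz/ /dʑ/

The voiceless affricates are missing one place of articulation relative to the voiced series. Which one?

alveolo-palatal

Voiceless: /ts/ (alveolar), /ʈʂ/ (retroflex).
Voiced: /dz/ (alveolar), /ɖʐ/ (retroflex), /dʑ/ (alveolo-palatal).
Every place of articulation has a voiceless member except alveolo-palatal, where /tɕ/ would be expected.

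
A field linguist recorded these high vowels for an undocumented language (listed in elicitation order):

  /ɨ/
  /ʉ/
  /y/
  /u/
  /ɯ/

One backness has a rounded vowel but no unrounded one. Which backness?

front

backness          unrounded  rounded 
front             —         y       
central           ɨ         ʉ       
back              ɯ         u       
Every backness has an unrounded member except front, where /i/ would be expected.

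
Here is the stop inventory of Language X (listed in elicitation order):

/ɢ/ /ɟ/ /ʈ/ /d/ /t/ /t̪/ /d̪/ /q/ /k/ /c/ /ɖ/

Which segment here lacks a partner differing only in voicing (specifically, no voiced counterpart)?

/k/

Dental: /t̪/ ~ /d̪/
Alveolar: /t/ ~ /d/
Retroflex: /ʈ/ ~ /ɖ/
Palatal: /c/ ~ /ɟ/
Uvular: /q/ ~ /ɢ/
Velar: only /k/ (voiceless); no voiced partner.
So /k/ is the unpaired segment.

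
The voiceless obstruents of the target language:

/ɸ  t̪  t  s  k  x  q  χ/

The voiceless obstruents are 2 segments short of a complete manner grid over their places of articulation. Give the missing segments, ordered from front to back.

bilabial: stop —, fricative /ɸ/.
dental: stop /t̪/, fricative —.
alveolar: stop /t/, fricative /s/.
velar: stop /k/, fricative /x/.
uvular: stop /q/, fricative /χ/.
Gaps, from front to back: bilabial lacks stop (/p/); dental lacks fricative (/θ/).

/p/, /θ/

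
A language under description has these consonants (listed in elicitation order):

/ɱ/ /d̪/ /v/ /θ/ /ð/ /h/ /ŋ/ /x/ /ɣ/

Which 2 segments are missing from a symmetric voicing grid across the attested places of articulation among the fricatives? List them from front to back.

Voiceless: /θ/ (dental), /x/ (velar), /h/ (glottal).
Voiced: /v/ (labiodental), /ð/ (dental), /ɣ/ (velar).
Gaps, from front to back: labiodental lacks voiceless (/f/); glottal lacks voiced (/ɦ/).

/f/, /ɦ/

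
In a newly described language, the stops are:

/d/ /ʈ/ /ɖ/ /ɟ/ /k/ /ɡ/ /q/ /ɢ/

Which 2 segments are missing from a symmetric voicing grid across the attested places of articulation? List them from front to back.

place of articulation  voiceless  voiced  
alveolar          —         d       
retroflex         ʈ         ɖ       
palatal           —         ɟ       
velar             k         ɡ       
uvular            q         ɢ       
Gaps, from front to back: alveolar lacks voiceless (/t/); palatal lacks voiceless (/c/).

/t/, /c/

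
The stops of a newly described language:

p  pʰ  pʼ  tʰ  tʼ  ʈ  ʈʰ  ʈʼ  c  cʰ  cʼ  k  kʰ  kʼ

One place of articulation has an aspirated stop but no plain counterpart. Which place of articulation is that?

alveolar

Plain: /p/ (bilabial), /ʈ/ (retroflex), /c/ (palatal), /k/ (velar).
Aspirated: /pʰ/ (bilabial), /tʰ/ (alveolar), /ʈʰ/ (retroflex), /cʰ/ (palatal), /kʰ/ (velar).
Ejective: /pʼ/ (bilabial), /tʼ/ (alveolar), /ʈʼ/ (retroflex), /cʼ/ (palatal), /kʼ/ (velar).
Every place of articulation has a plain member except alveolar, where /t/ would be expected.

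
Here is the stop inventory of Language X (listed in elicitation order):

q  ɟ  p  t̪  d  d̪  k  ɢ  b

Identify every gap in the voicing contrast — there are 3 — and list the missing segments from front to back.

place of articulation  voiceless  voiced  
bilabial          p         b       
dental            t̪        d̪      
alveolar          —         d       
palatal           —         ɟ       
velar             k         —       
uvular            q         ɢ       
Gaps, from front to back: alveolar lacks voiceless (/t/); palatal lacks voiceless (/c/); velar lacks voiced (/ɡ/).

/t/, /c/, /ɡ/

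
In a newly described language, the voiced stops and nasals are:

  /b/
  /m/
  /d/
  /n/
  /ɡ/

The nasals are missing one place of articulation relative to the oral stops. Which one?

velar

bilabial: oral stop /b/, nasal /m/.
alveolar: oral stop /d/, nasal /n/.
velar: oral stop /ɡ/, nasal —.
Every place of articulation has a nasal member except velar, where /ŋ/ would be expected.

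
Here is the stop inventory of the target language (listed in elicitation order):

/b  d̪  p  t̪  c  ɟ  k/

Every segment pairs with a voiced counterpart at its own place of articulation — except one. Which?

Bilabial: /p/ ~ /b/
Dental: /t̪/ ~ /d̪/
Palatal: /c/ ~ /ɟ/
Velar: only /k/ (voiceless); no voiced partner.
So /k/ is the unpaired segment.

/k/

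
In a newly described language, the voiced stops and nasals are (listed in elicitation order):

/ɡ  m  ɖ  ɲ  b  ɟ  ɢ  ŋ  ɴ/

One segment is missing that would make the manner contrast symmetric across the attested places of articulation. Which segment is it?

Oral stop: /b/ (bilabial), /ɖ/ (retroflex), /ɟ/ (palatal), /ɡ/ (velar), /ɢ/ (uvular).
Nasal: /m/ (bilabial), /ɲ/ (palatal), /ŋ/ (velar), /ɴ/ (uvular).
The retroflex row has no nasal member, so the gap is the retroflex nasal /ɳ/.

/ɳ/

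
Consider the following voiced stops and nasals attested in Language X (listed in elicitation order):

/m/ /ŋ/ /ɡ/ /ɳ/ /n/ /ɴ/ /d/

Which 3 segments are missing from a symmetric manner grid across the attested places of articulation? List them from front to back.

/b/, /ɖ/, /ɢ/

Oral stop: /d/ (alveolar), /ɡ/ (velar).
Nasal: /m/ (bilabial), /n/ (alveolar), /ɳ/ (retroflex), /ŋ/ (velar), /ɴ/ (uvular).
Gaps, from front to back: bilabial lacks oral stop (/b/); retroflex lacks oral stop (/ɖ/); uvular lacks oral stop (/ɢ/).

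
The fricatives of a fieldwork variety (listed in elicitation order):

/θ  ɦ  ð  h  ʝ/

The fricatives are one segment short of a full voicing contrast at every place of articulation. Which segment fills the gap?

dental: voiceless /θ/, voiced /ð/.
palatal: voiceless —, voiced /ʝ/.
glottal: voiceless /h/, voiced /ɦ/.
The palatal row has no voiceless member, so the gap is the voiceless palatal fricative /ç/.

/ç/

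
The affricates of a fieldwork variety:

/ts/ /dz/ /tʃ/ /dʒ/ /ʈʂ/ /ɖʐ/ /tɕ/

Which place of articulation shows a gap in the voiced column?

alveolo-palatal

alveolar: voiceless /ts/, voiced /dz/.
postalveolar: voiceless /tʃ/, voiced /dʒ/.
retroflex: voiceless /ʈʂ/, voiced /ɖʐ/.
alveolo-palatal: voiceless /tɕ/, voiced —.
Every place of articulation has a voiced member except alveolo-palatal, where /dʑ/ would be expected.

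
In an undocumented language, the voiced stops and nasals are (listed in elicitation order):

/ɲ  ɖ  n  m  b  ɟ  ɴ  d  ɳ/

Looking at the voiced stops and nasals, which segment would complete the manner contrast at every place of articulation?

Oral stop: /b/ (bilabial), /d/ (alveolar), /ɖ/ (retroflex), /ɟ/ (palatal).
Nasal: /m/ (bilabial), /n/ (alveolar), /ɳ/ (retroflex), /ɲ/ (palatal), /ɴ/ (uvular).
The uvular row has no oral stop member, so the gap is the uvular oral stop /ɢ/.

/ɢ/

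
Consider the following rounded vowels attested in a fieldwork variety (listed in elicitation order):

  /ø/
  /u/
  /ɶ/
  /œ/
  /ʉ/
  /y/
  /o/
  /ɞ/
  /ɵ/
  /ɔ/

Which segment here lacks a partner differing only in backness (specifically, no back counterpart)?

High: /y/ ~ /ʉ/ ~ /u/
High-mid: /ø/ ~ /ɵ/ ~ /o/
Low-mid: /œ/ ~ /ɞ/ ~ /ɔ/
Low: only /ɶ/ (front); no back partner.
So /ɶ/ is the unpaired segment.

/ɶ/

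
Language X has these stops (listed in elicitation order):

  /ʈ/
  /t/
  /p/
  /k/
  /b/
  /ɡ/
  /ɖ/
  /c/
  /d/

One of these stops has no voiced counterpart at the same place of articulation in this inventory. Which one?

/c/

Bilabial: /p/ ~ /b/
Alveolar: /t/ ~ /d/
Retroflex: /ʈ/ ~ /ɖ/
Velar: /k/ ~ /ɡ/
Palatal: only /c/ (voiceless); no voiced partner.
So /c/ is the unpaired segment.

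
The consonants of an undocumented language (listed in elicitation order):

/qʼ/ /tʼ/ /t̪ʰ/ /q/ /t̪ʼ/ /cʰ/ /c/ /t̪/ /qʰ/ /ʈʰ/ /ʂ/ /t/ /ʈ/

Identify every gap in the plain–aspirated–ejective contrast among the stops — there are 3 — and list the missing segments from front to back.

/tʰ/, /ʈʼ/, /cʼ/

dental: plain /t̪/, aspirated /t̪ʰ/, ejective /t̪ʼ/.
alveolar: plain /t/, aspirated —, ejective /tʼ/.
retroflex: plain /ʈ/, aspirated /ʈʰ/, ejective —.
palatal: plain /c/, aspirated /cʰ/, ejective —.
uvular: plain /q/, aspirated /qʰ/, ejective /qʼ/.
Gaps, from front to back: alveolar lacks aspirated (/tʰ/); retroflex lacks ejective (/ʈʼ/); palatal lacks ejective (/cʼ/).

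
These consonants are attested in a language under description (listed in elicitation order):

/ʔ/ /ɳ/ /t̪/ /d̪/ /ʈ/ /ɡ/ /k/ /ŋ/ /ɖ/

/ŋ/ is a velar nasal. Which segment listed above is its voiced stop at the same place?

/ɡ/

The voiced stop at the same place is a voiced velar stop — in this inventory, /ɡ/.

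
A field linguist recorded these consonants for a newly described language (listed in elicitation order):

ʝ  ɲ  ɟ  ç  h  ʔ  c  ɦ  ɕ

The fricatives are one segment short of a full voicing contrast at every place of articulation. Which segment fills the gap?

/ʑ/

Voiceless: /ɕ/ (alveolo-palatal), /ç/ (palatal), /h/ (glottal).
Voiced: /ʝ/ (palatal), /ɦ/ (glottal).
The alveolo-palatal row has no voiced member, so the gap is the voiced alveolo-palatal fricative /ʑ/.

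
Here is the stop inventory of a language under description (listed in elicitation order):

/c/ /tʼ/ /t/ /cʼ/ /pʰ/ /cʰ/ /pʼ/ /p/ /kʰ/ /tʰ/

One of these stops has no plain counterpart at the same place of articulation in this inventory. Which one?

Bilabial: /p/ ~ /pʰ/ ~ /pʼ/
Alveolar: /t/ ~ /tʰ/ ~ /tʼ/
Palatal: /c/ ~ /cʰ/ ~ /cʼ/
Velar: only /kʰ/ (aspirated); no plain partner.
So /kʰ/ is the unpaired segment.

/kʰ/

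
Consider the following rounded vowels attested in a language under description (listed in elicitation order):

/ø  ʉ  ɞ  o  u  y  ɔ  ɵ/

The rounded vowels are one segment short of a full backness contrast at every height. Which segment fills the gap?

Front: /y/ (high), /ø/ (high-mid).
Central: /ʉ/ (high), /ɵ/ (high-mid), /ɞ/ (low-mid).
Back: /u/ (high), /o/ (high-mid), /ɔ/ (low-mid).
The low-mid row has no front member, so the gap is the low-mid front rounded vowel /œ/.

/œ/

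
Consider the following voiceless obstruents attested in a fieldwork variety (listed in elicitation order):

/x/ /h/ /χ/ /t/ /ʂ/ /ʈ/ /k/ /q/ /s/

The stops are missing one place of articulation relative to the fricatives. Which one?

glottal

place of articulation  stop      fricative
alveolar          t         s       
retroflex         ʈ         ʂ       
velar             k         x       
uvular            q         χ       
glottal           —         h       
Every place of articulation has a stop member except glottal, where /ʔ/ would be expected.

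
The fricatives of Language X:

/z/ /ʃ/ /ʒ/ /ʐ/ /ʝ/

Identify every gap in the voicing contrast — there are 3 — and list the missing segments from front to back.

alveolar: voiceless —, voiced /z/.
postalveolar: voiceless /ʃ/, voiced /ʒ/.
retroflex: voiceless —, voiced /ʐ/.
palatal: voiceless —, voiced /ʝ/.
Gaps, from front to back: alveolar lacks voiceless (/s/); retroflex lacks voiceless (/ʂ/); palatal lacks voiceless (/ç/).

/s/, /ʂ/, /ç/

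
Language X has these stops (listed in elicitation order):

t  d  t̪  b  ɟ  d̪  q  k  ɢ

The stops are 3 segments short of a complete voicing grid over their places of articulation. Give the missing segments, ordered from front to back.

/p/, /c/, /ɡ/

place of articulation  voiceless  voiced  
bilabial          —         b       
dental            t̪        d̪      
alveolar          t         d       
palatal           —         ɟ       
velar             k         —       
uvular            q         ɢ       
Gaps, from front to back: bilabial lacks voiceless (/p/); palatal lacks voiceless (/c/); velar lacks voiced (/ɡ/).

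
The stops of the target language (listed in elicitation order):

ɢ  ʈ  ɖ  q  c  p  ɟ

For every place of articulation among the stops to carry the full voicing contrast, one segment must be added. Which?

bilabial: voiceless /p/, voiced —.
retroflex: voiceless /ʈ/, voiced /ɖ/.
palatal: voiceless /c/, voiced /ɟ/.
uvular: voiceless /q/, voiced /ɢ/.
The bilabial row has no voiced member, so the gap is the voiced bilabial stop /b/.

/b/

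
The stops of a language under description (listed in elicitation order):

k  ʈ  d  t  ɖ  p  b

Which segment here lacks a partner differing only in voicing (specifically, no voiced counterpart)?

/k/

Bilabial: /p/ ~ /b/
Alveolar: /t/ ~ /d/
Retroflex: /ʈ/ ~ /ɖ/
Velar: only /k/ (voiceless); no voiced partner.
So /k/ is the unpaired segment.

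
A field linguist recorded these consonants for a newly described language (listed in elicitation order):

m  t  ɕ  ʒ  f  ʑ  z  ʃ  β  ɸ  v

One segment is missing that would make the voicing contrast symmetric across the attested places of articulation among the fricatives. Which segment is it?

/s/

Voiceless: /ɸ/ (bilabial), /f/ (labiodental), /ʃ/ (postalveolar), /ɕ/ (alveolo-palatal).
Voiced: /β/ (bilabial), /v/ (labiodental), /z/ (alveolar), /ʒ/ (postalveolar), /ʑ/ (alveolo-palatal).
The alveolar row has no voiceless member, so the gap is the voiceless alveolar fricative /s/.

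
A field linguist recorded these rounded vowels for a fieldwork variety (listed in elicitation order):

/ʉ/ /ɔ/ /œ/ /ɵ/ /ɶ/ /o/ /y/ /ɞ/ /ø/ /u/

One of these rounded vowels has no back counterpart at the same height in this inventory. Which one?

High: /y/ ~ /ʉ/ ~ /u/
High-mid: /ø/ ~ /ɵ/ ~ /o/
Low-mid: /œ/ ~ /ɞ/ ~ /ɔ/
Low: only /ɶ/ (front); no back partner.
So /ɶ/ is the unpaired segment.

/ɶ/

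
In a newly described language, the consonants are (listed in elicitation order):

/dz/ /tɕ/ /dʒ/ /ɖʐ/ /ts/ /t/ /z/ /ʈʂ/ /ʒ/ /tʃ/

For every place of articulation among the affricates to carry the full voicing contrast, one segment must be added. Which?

/dʑ/

Voiceless: /ts/ (alveolar), /tʃ/ (postalveolar), /ʈʂ/ (retroflex), /tɕ/ (alveolo-palatal).
Voiced: /dz/ (alveolar), /dʒ/ (postalveolar), /ɖʐ/ (retroflex).
The alveolo-palatal row has no voiced member, so the gap is the voiced alveolo-palatal affricate /dʑ/.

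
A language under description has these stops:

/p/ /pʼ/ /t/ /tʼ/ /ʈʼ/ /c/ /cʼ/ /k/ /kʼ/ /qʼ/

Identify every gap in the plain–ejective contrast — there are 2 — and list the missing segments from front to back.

/ʈ/, /q/

place of articulation  plain     ejective
bilabial          p         pʼ      
alveolar          t         tʼ      
retroflex         —         ʈʼ      
palatal           c         cʼ      
velar             k         kʼ      
uvular            —         qʼ      
Gaps, from front to back: retroflex lacks plain (/ʈ/); uvular lacks plain (/q/).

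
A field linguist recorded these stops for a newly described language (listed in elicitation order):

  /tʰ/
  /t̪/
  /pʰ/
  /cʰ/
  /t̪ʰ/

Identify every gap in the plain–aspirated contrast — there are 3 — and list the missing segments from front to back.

/p/, /t/, /c/

bilabial: plain —, aspirated /pʰ/.
dental: plain /t̪/, aspirated /t̪ʰ/.
alveolar: plain —, aspirated /tʰ/.
palatal: plain —, aspirated /cʰ/.
Gaps, from front to back: bilabial lacks plain (/p/); alveolar lacks plain (/t/); palatal lacks plain (/c/).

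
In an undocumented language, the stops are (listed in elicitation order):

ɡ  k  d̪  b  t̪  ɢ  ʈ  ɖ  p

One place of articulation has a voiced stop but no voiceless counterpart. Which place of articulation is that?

uvular

bilabial: voiceless /p/, voiced /b/.
dental: voiceless /t̪/, voiced /d̪/.
retroflex: voiceless /ʈ/, voiced /ɖ/.
velar: voiceless /k/, voiced /ɡ/.
uvular: voiceless —, voiced /ɢ/.
Every place of articulation has a voiceless member except uvular, where /q/ would be expected.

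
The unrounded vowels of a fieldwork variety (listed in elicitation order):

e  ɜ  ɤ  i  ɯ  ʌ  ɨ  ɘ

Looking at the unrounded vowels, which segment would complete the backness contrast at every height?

/ɛ/

high: front /i/, central /ɨ/, back /ɯ/.
high-mid: front /e/, central /ɘ/, back /ɤ/.
low-mid: front —, central /ɜ/, back /ʌ/.
The low-mid row has no front member, so the gap is the low-mid front unrounded vowel /ɛ/.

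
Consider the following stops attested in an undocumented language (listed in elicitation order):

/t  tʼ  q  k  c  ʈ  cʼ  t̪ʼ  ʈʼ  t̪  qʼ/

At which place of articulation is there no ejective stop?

velar

dental: plain /t̪/, ejective /t̪ʼ/.
alveolar: plain /t/, ejective /tʼ/.
retroflex: plain /ʈ/, ejective /ʈʼ/.
palatal: plain /c/, ejective /cʼ/.
velar: plain /k/, ejective —.
uvular: plain /q/, ejective /qʼ/.
Every place of articulation has an ejective member except velar, where /kʼ/ would be expected.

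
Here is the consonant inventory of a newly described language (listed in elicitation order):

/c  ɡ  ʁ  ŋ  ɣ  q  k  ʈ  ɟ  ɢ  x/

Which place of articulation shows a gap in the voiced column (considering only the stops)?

retroflex: voiceless /ʈ/, voiced —.
palatal: voiceless /c/, voiced /ɟ/.
velar: voiceless /k/, voiced /ɡ/.
uvular: voiceless /q/, voiced /ɢ/.
Every place of articulation has a voiced member except retroflex, where /ɖ/ would be expected.

retroflex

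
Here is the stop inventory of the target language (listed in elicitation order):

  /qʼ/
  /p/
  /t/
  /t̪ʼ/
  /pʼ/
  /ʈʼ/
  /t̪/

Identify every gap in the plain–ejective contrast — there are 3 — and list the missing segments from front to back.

bilabial: plain /p/, ejective /pʼ/.
dental: plain /t̪/, ejective /t̪ʼ/.
alveolar: plain /t/, ejective —.
retroflex: plain —, ejective /ʈʼ/.
uvular: plain —, ejective /qʼ/.
Gaps, from front to back: alveolar lacks ejective (/tʼ/); retroflex lacks plain (/ʈ/); uvular lacks plain (/q/).

/tʼ/, /ʈ/, /q/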